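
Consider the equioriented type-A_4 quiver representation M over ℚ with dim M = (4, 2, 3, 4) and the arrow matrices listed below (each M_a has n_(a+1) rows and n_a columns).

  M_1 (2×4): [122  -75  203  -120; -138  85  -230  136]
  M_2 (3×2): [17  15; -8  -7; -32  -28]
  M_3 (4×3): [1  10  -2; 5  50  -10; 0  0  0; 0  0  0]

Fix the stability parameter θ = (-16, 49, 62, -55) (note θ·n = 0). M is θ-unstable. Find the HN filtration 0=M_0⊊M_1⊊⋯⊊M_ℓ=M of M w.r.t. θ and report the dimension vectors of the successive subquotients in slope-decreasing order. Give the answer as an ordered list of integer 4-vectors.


Via rank(M_{q-1}∘⋯∘M_p): M ≅ I[1,1]^2, I[1,3], I[1,4], I[3,3], I[4,4]^3.
μ_θ-semistable layers: μ^(1)=62; μ^(2)=49; μ^(3)=56/3; μ^(4)=-16; μ^(5)=-55

((0, 0, 2, 0); (0, 1, 0, 0); (0, 1, 1, 1); (4, 0, 0, 0); (0, 0, 0, 3))


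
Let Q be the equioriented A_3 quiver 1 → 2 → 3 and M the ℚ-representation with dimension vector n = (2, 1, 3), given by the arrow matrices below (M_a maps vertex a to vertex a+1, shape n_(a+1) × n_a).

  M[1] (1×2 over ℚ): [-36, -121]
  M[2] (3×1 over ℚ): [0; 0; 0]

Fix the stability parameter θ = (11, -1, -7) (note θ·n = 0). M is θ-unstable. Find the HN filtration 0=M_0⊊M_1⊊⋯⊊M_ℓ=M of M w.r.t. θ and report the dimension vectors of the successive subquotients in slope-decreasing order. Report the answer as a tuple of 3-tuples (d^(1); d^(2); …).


Interval decomposition of M: I[1,1], I[1,2], I[3,3]^3.
HN type (ℓ=3): μ^(1)=11; μ^(2)=5; μ^(3)=-7

((1, 0, 0); (1, 1, 0); (0, 0, 3))


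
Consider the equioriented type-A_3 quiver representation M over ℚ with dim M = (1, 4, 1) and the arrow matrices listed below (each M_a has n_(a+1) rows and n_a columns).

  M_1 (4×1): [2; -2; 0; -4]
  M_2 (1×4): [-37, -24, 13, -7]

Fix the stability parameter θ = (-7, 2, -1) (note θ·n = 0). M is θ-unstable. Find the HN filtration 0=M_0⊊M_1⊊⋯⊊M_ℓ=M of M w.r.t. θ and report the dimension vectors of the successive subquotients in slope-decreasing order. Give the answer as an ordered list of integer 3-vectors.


Interval decomposition of M: I[1,3], I[2,2]^3.
HN type (ℓ=3): μ^(1)=2; μ^(2)=1/2; μ^(3)=-7

((0, 3, 0); (0, 1, 1); (1, 0, 0))


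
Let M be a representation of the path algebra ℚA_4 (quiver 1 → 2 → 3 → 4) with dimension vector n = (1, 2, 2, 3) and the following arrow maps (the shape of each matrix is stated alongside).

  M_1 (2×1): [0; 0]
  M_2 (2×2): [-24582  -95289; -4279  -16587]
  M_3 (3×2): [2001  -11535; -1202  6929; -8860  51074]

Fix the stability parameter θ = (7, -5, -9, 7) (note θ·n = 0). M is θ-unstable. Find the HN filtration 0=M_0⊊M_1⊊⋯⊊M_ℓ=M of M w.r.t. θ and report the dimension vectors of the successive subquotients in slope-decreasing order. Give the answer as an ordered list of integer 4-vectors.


Interval decomposition of M: I[1,1], I[2,4]^2, I[4,4].
HN type (ℓ=2): μ^(1)=7; μ^(2)=-7

((1, 0, 0, 3); (0, 2, 2, 0))


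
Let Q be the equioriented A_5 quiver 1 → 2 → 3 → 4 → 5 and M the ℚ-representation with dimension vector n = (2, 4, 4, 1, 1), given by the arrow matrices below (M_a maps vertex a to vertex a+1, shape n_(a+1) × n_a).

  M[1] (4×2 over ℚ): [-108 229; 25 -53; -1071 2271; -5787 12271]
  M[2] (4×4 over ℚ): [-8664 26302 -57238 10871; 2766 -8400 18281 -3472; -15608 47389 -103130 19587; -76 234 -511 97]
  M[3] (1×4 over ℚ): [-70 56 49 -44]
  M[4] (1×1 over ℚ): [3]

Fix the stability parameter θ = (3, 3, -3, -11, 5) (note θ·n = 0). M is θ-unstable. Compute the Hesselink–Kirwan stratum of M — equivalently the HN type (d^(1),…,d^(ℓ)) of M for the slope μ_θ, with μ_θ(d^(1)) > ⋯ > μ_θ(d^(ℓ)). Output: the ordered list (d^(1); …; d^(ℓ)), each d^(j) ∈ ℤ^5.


Interval decomposition of M: I[1,3]^2, I[2,3], I[2,5].
HN type (ℓ=4): μ^(1)=5; μ^(2)=1; μ^(3)=0; μ^(4)=-11/3

((0, 0, 0, 0, 1); (2, 2, 2, 0, 0); (0, 1, 1, 0, 0); (0, 1, 1, 1, 0))


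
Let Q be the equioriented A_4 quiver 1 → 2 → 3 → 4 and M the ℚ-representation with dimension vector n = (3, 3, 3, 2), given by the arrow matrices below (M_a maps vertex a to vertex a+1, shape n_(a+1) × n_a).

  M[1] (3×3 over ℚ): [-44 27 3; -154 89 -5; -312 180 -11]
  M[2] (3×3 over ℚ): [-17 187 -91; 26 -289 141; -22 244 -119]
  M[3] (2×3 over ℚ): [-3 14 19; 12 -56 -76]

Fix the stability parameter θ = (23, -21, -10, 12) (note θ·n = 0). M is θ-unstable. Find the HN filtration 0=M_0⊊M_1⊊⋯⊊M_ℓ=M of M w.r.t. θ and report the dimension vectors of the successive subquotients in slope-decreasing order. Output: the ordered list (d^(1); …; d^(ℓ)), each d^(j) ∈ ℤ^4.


Interval decomposition of M: I[1,3]^2, I[1,4], I[4,4].
HN type (ℓ=2): μ^(1)=12; μ^(2)=-8/3

((0, 0, 0, 2); (3, 3, 3, 0))


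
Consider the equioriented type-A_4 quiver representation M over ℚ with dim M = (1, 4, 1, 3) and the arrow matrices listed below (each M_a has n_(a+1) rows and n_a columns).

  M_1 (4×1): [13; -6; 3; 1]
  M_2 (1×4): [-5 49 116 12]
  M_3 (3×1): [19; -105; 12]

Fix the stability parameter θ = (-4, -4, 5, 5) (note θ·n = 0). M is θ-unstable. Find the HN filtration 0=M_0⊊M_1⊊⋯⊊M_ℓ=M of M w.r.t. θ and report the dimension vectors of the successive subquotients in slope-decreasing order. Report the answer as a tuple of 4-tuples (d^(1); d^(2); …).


Barcode: M ≅ I[1,4], I[2,2]^3, I[4,4]^2. HN layers by μ_θ (2 steps, strictly decreasing):
  μ^(1)=5; μ^(2)=-4

((0, 0, 1, 3); (1, 4, 0, 0))


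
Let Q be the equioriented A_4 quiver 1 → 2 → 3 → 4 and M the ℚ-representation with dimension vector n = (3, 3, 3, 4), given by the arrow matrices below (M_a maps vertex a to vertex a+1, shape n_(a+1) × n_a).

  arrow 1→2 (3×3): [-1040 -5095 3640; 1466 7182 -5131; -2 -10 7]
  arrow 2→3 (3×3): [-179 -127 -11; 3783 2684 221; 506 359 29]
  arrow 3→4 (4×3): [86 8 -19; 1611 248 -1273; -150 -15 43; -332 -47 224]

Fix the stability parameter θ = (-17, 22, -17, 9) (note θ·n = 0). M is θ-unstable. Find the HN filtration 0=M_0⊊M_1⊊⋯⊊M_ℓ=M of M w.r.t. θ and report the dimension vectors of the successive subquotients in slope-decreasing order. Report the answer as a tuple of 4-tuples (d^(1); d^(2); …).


Via rank(M_{q-1}∘⋯∘M_p): M ≅ I[1,1], I[1,4]^2, I[2,4], I[4,4].
μ_θ-semistable layers: μ^(1)=9; μ^(2)=5/2; μ^(3)=-17

((0, 0, 0, 4); (0, 3, 3, 0); (3, 0, 0, 0))


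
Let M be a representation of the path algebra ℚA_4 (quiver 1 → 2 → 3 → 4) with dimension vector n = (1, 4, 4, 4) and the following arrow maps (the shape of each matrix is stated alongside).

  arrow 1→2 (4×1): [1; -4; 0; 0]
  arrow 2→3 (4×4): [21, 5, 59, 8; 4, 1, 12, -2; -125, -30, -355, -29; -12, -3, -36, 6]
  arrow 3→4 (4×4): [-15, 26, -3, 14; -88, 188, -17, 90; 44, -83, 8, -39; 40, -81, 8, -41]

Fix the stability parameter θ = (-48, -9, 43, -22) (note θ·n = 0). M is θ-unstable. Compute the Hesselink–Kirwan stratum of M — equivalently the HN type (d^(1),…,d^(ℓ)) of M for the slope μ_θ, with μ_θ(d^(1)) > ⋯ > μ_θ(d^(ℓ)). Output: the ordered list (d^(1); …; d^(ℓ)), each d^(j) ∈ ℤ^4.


Interval decomposition of M: I[1,4], I[2,2], I[2,4]^2, I[3,4].
HN type (ℓ=3): μ^(1)=21/2; μ^(2)=-9; μ^(3)=-48

((0, 0, 4, 4); (0, 4, 0, 0); (1, 0, 0, 0))


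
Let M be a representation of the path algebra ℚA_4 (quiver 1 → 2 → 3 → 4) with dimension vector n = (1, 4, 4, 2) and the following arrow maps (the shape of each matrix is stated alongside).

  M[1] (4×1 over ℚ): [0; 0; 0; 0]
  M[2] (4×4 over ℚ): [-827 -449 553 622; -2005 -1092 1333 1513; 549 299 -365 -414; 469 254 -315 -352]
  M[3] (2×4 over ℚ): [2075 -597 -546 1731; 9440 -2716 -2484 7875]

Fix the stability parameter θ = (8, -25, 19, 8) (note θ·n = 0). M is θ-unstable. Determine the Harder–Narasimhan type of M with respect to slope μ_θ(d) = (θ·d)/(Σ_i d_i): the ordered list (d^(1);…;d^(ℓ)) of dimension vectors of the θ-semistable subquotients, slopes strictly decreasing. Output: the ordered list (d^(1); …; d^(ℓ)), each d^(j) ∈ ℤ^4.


Via rank(M_{q-1}∘⋯∘M_p): M ≅ I[1,1], I[2,3]^2, I[2,4]^2.
μ_θ-semistable layers: μ^(1)=19; μ^(2)=27/2; μ^(3)=8; μ^(4)=-25

((0, 0, 2, 0); (0, 0, 2, 2); (1, 0, 0, 0); (0, 4, 0, 0))


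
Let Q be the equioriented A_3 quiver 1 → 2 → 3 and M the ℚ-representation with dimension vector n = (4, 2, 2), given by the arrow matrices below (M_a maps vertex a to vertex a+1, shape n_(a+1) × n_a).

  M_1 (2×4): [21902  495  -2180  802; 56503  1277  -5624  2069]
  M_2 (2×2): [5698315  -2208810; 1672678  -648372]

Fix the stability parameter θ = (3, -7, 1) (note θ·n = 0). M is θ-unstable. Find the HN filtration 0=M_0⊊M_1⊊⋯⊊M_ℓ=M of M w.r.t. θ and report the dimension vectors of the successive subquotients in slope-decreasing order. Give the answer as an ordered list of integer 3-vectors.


Via rank(M_{q-1}∘⋯∘M_p): M ≅ I[1,1]^2, I[1,2], I[1,3], I[3,3].
μ_θ-semistable layers: μ^(1)=3; μ^(2)=1; μ^(3)=-2

((2, 0, 0); (0, 0, 2); (2, 2, 0))


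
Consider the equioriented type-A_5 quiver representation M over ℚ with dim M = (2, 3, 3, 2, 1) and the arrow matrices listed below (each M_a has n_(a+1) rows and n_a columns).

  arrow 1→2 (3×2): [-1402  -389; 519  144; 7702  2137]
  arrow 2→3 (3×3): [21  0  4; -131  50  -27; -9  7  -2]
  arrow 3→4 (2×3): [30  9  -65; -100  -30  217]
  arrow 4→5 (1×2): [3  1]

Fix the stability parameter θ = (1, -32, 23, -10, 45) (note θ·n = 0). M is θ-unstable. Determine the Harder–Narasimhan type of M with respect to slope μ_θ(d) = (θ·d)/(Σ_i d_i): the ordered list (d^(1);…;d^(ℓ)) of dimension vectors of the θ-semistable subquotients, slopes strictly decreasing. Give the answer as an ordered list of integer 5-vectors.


Barcode: M ≅ I[1,3], I[1,4], I[2,5]. HN layers by μ_θ (5 steps, strictly decreasing):
  μ^(1)=45; μ^(2)=23; μ^(3)=13/2; μ^(4)=-31/2; μ^(5)=-32

((0, 0, 0, 0, 1); (0, 0, 1, 0, 0); (0, 0, 2, 2, 0); (2, 2, 0, 0, 0); (0, 1, 0, 0, 0))


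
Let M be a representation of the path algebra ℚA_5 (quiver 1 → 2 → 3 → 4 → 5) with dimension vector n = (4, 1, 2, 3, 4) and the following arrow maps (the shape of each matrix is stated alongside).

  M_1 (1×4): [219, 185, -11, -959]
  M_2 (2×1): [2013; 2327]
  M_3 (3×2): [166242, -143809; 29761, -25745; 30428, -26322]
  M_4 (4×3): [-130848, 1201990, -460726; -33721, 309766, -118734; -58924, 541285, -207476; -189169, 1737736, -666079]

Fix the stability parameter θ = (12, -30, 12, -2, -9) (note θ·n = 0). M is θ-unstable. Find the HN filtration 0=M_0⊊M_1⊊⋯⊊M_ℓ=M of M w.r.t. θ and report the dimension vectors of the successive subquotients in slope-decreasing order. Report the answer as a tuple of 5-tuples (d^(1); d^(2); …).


Via rank(M_{q-1}∘⋯∘M_p): M ≅ I[1,1]^3, I[1,5], I[3,5], I[4,5], I[5,5].
μ_θ-semistable layers: μ^(1)=12; μ^(2)=1/3; μ^(3)=-11/2; μ^(4)=-9

((3, 0, 0, 0, 0); (0, 0, 2, 2, 2); (0, 0, 0, 1, 1); (1, 1, 0, 0, 1))


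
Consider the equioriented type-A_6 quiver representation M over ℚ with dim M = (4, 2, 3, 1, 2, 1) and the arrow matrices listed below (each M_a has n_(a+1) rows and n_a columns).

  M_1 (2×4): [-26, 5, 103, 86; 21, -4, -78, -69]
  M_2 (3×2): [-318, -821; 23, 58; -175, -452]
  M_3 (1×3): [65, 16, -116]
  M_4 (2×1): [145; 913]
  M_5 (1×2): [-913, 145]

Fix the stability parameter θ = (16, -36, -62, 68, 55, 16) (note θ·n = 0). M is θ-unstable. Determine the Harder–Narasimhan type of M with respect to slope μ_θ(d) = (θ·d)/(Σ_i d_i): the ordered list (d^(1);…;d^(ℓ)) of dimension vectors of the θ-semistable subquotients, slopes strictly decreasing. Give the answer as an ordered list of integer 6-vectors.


Interval decomposition of M: I[1,1]^2, I[1,3], I[1,5], I[3,3], I[5,6].
HN type (ℓ=5): μ^(1)=123/2; μ^(2)=71/2; μ^(3)=16; μ^(4)=-82/3; μ^(5)=-62

((0, 0, 0, 1, 1, 0); (0, 0, 0, 0, 1, 1); (2, 0, 0, 0, 0, 0); (2, 2, 2, 0, 0, 0); (0, 0, 1, 0, 0, 0))


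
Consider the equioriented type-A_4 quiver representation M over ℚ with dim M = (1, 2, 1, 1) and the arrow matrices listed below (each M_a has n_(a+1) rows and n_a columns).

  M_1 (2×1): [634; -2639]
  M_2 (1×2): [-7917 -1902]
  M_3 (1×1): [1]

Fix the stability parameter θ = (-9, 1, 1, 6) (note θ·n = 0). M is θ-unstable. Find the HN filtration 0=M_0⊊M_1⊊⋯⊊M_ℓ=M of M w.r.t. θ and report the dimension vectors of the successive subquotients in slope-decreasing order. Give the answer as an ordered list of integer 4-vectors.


Barcode: M ≅ I[1,2], I[2,4]. HN layers by μ_θ (3 steps, strictly decreasing):
  μ^(1)=6; μ^(2)=1; μ^(3)=-9

((0, 0, 0, 1); (0, 2, 1, 0); (1, 0, 0, 0))


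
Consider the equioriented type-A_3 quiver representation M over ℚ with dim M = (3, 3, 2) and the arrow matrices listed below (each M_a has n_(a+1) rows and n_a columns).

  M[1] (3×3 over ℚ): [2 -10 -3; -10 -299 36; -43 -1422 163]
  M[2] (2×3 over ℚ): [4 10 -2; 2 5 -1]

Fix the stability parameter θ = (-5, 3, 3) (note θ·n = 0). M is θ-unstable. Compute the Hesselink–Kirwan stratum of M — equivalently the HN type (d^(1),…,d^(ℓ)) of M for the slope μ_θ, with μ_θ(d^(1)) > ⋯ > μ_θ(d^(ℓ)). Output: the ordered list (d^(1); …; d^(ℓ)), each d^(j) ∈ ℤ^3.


Interval decomposition of M: I[1,2]^2, I[1,3], I[3,3].
HN type (ℓ=2): μ^(1)=3; μ^(2)=-5

((0, 3, 2); (3, 0, 0))


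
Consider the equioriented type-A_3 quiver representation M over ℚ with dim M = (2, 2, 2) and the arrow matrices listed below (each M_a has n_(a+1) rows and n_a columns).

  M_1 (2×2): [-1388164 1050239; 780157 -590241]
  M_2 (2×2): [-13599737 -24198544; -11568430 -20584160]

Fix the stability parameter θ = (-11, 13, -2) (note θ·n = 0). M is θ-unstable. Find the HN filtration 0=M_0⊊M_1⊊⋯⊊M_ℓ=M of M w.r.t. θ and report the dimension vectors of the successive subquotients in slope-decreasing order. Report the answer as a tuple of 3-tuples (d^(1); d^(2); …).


Via rank(M_{q-1}∘⋯∘M_p): M ≅ I[1,2], I[1,3], I[3,3].
μ_θ-semistable layers: μ^(1)=13; μ^(2)=11/2; μ^(3)=-2; μ^(4)=-11

((0, 1, 0); (0, 1, 1); (0, 0, 1); (2, 0, 0))


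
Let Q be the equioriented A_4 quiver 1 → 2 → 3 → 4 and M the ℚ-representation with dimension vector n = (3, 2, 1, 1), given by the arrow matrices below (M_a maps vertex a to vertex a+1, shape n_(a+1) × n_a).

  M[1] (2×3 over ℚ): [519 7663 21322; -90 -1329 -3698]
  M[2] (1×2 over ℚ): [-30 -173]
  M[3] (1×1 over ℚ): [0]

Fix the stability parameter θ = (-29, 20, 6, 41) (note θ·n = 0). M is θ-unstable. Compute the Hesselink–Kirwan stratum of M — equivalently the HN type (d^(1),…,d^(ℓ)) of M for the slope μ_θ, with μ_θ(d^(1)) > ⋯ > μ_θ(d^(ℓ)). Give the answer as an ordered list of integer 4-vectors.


Interval decomposition of M: I[1,1], I[1,2], I[1,3], I[4,4].
HN type (ℓ=4): μ^(1)=41; μ^(2)=20; μ^(3)=13; μ^(4)=-29

((0, 0, 0, 1); (0, 1, 0, 0); (0, 1, 1, 0); (3, 0, 0, 0))


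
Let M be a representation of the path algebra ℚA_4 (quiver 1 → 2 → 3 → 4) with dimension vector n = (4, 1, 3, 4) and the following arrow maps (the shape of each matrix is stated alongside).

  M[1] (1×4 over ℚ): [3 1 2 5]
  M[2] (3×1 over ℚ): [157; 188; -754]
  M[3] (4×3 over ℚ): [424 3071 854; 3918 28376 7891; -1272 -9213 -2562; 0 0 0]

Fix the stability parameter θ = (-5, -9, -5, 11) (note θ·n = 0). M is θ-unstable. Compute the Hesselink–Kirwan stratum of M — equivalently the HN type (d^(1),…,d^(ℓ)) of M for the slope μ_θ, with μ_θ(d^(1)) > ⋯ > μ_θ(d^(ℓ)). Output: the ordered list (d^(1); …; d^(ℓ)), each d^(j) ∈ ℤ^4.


Via rank(M_{q-1}∘⋯∘M_p): M ≅ I[1,1]^3, I[1,3], I[3,4]^2, I[4,4]^2.
μ_θ-semistable layers: μ^(1)=11; μ^(2)=-5; μ^(3)=-7

((0, 0, 0, 4); (3, 0, 3, 0); (1, 1, 0, 0))


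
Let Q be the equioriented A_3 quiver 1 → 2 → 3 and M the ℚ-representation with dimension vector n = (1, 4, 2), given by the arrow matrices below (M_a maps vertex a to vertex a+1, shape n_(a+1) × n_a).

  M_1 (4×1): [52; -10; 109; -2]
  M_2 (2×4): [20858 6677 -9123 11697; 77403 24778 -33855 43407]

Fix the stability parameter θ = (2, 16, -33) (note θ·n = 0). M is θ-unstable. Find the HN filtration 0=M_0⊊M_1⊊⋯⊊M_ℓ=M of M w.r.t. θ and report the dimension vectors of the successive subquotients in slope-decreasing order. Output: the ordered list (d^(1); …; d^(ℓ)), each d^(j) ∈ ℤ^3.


Barcode: M ≅ I[1,3], I[2,2]^2, I[2,3]. HN layers by μ_θ (3 steps, strictly decreasing):
  μ^(1)=16; μ^(2)=-5; μ^(3)=-17/2

((0, 2, 0); (1, 1, 1); (0, 1, 1))


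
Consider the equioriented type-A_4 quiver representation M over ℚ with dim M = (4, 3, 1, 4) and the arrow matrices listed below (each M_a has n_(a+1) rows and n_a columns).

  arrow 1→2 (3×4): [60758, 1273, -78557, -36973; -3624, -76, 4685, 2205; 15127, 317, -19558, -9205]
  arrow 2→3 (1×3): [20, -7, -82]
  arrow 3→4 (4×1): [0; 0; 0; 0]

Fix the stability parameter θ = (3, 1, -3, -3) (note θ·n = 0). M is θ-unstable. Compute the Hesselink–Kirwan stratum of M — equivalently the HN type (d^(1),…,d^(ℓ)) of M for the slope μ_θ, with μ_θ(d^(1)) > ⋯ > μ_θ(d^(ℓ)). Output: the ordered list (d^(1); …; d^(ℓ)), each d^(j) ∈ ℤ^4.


Barcode: M ≅ I[1,1], I[1,2]^2, I[1,3], I[4,4]^4. HN layers by μ_θ (4 steps, strictly decreasing):
  μ^(1)=3; μ^(2)=2; μ^(3)=1/3; μ^(4)=-3

((1, 0, 0, 0); (2, 2, 0, 0); (1, 1, 1, 0); (0, 0, 0, 4))


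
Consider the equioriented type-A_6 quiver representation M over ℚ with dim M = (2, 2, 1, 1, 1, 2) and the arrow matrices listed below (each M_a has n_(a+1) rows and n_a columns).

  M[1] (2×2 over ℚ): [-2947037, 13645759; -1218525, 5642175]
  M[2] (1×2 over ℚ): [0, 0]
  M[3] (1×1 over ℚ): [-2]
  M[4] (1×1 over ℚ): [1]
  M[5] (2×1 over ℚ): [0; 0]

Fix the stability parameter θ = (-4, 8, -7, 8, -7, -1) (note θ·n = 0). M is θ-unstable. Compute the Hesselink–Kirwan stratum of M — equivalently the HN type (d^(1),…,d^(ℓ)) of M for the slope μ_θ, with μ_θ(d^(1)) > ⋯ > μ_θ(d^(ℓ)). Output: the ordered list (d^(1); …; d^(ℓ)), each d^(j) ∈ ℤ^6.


Interval decomposition of M: I[1,1], I[1,2], I[2,2], I[3,5], I[6,6]^2.
HN type (ℓ=5): μ^(1)=8; μ^(2)=1/2; μ^(3)=-1; μ^(4)=-4; μ^(5)=-7

((0, 2, 0, 0, 0, 0); (0, 0, 0, 1, 1, 0); (0, 0, 0, 0, 0, 2); (2, 0, 0, 0, 0, 0); (0, 0, 1, 0, 0, 0))


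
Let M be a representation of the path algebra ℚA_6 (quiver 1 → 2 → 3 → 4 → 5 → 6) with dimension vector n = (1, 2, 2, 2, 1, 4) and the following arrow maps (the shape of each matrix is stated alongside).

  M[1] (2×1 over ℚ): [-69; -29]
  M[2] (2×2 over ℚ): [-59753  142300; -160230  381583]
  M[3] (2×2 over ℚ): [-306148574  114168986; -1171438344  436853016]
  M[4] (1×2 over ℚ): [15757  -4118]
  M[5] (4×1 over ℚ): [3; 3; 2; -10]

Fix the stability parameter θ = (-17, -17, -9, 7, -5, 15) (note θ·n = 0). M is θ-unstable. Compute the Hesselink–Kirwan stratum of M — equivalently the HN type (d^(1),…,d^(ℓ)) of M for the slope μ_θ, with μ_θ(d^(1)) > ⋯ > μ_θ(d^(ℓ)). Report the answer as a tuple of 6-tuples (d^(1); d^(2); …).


Via rank(M_{q-1}∘⋯∘M_p): M ≅ I[1,3], I[2,6], I[4,4], I[6,6]^3.
μ_θ-semistable layers: μ^(1)=15; μ^(2)=7; μ^(3)=1; μ^(4)=-9; μ^(5)=-17

((0, 0, 0, 0, 0, 4); (0, 0, 0, 1, 0, 0); (0, 0, 0, 1, 1, 0); (0, 0, 2, 0, 0, 0); (1, 2, 0, 0, 0, 0))


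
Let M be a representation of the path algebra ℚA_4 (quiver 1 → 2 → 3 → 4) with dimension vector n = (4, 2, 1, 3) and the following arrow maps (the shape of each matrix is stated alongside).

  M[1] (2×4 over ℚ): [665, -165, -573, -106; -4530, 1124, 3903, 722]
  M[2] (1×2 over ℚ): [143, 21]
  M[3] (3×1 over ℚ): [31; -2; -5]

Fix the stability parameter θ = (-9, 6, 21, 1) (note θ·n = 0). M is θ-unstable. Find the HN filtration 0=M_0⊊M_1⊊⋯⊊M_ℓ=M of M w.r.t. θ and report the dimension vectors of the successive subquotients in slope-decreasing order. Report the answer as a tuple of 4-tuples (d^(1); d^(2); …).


Barcode: M ≅ I[1,1]^2, I[1,2], I[1,4], I[4,4]^2. HN layers by μ_θ (4 steps, strictly decreasing):
  μ^(1)=11; μ^(2)=6; μ^(3)=1; μ^(4)=-9

((0, 0, 1, 1); (0, 2, 0, 0); (0, 0, 0, 2); (4, 0, 0, 0))


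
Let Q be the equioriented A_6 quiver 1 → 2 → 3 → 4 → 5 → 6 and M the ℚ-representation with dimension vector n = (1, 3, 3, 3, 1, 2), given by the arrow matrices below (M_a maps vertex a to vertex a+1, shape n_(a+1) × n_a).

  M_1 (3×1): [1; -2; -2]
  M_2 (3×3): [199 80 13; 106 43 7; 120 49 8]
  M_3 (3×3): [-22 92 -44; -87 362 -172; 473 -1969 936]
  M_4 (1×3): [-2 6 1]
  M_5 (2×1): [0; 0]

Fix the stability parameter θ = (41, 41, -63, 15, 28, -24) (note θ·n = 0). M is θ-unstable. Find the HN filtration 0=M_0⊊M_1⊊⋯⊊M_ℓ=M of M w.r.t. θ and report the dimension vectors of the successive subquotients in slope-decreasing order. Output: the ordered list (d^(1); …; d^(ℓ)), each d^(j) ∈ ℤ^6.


Interval decomposition of M: I[1,5], I[2,4]^2, I[6,6]^2.
HN type (ℓ=5): μ^(1)=28; μ^(2)=15; μ^(3)=19/3; μ^(4)=-11; μ^(5)=-24

((0, 0, 0, 0, 1, 0); (0, 0, 0, 3, 0, 0); (1, 1, 1, 0, 0, 0); (0, 2, 2, 0, 0, 0); (0, 0, 0, 0, 0, 2))


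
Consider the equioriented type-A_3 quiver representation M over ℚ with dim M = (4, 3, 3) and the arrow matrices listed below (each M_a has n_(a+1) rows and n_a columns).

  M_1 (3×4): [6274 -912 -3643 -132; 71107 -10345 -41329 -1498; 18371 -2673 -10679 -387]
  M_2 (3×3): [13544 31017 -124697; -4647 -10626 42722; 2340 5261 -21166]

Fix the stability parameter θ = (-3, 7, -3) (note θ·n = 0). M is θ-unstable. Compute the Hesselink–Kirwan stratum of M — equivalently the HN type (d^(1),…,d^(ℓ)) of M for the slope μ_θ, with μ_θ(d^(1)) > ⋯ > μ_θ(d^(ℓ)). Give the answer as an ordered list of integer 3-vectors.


Barcode: M ≅ I[1,1], I[1,3]^3. HN layers by μ_θ (2 steps, strictly decreasing):
  μ^(1)=2; μ^(2)=-3

((0, 3, 3); (4, 0, 0))


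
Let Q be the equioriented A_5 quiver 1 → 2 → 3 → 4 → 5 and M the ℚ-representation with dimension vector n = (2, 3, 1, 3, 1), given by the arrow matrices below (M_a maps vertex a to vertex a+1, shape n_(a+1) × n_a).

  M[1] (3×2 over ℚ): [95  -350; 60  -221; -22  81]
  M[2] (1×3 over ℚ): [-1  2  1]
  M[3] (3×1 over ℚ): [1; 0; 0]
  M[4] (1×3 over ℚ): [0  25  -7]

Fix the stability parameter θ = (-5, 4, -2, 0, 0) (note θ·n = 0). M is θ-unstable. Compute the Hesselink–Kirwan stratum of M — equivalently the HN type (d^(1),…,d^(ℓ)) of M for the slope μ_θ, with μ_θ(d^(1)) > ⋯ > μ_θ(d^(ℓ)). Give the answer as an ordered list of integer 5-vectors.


Interval decomposition of M: I[1,2], I[1,4], I[2,2], I[4,4], I[4,5].
HN type (ℓ=4): μ^(1)=4; μ^(2)=2/3; μ^(3)=0; μ^(4)=-5

((0, 2, 0, 0, 0); (0, 1, 1, 1, 0); (0, 0, 0, 2, 1); (2, 0, 0, 0, 0))


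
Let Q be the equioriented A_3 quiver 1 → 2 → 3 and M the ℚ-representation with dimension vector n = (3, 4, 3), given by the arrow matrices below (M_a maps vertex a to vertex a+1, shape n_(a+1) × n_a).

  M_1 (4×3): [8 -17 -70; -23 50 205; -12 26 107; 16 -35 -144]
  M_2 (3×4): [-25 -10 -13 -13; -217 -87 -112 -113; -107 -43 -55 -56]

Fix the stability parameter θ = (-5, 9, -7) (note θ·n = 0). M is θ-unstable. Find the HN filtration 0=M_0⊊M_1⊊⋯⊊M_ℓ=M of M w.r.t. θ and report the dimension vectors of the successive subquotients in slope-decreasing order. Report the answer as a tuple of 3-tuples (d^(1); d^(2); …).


Barcode: M ≅ I[1,3]^3, I[2,2]. HN layers by μ_θ (3 steps, strictly decreasing):
  μ^(1)=9; μ^(2)=1; μ^(3)=-5

((0, 1, 0); (0, 3, 3); (3, 0, 0))


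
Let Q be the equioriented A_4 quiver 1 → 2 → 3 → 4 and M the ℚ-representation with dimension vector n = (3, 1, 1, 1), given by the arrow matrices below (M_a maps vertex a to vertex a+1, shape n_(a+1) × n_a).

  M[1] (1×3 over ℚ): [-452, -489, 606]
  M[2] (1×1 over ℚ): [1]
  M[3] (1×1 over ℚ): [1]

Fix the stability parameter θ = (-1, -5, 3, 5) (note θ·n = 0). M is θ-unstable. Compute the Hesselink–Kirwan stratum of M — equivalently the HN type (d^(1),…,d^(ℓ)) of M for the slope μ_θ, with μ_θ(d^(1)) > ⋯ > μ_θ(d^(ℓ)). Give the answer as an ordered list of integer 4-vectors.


Barcode: M ≅ I[1,1]^2, I[1,4]. HN layers by μ_θ (4 steps, strictly decreasing):
  μ^(1)=5; μ^(2)=3; μ^(3)=-1; μ^(4)=-3

((0, 0, 0, 1); (0, 0, 1, 0); (2, 0, 0, 0); (1, 1, 0, 0))


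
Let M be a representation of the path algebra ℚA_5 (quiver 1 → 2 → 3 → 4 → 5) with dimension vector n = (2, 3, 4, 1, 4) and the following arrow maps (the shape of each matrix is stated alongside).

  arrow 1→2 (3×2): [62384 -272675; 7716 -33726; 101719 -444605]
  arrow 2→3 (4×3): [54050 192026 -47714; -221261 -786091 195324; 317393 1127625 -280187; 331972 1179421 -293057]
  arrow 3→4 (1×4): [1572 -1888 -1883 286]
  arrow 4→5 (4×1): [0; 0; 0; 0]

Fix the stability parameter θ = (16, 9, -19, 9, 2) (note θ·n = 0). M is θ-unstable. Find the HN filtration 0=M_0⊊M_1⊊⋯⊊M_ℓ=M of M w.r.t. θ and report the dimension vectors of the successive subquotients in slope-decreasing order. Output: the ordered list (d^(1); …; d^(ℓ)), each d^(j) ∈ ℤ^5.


Via rank(M_{q-1}∘⋯∘M_p): M ≅ I[1,3], I[1,4], I[2,3], I[3,3], I[5,5]^4.
μ_θ-semistable layers: μ^(1)=9; μ^(2)=2; μ^(3)=-5; μ^(4)=-19

((0, 0, 0, 1, 0); (2, 2, 2, 0, 4); (0, 1, 1, 0, 0); (0, 0, 1, 0, 0))


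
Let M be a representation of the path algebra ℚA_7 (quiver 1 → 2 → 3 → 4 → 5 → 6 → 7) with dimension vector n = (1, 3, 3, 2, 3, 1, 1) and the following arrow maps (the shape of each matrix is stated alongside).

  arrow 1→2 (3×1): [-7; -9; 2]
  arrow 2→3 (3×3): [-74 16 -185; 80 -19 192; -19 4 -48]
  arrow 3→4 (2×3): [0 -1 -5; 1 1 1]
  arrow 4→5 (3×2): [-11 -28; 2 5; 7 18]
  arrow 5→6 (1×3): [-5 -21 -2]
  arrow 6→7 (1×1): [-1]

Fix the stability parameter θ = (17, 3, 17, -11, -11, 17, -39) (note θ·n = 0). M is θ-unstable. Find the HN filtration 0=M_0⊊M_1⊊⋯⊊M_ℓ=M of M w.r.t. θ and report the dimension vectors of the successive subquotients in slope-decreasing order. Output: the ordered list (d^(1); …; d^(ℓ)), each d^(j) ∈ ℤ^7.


Interval decomposition of M: I[1,3], I[2,5], I[2,7], I[5,5].
HN type (ℓ=5): μ^(1)=17; μ^(2)=10; μ^(3)=-1/2; μ^(4)=-4; μ^(5)=-11

((0, 0, 1, 0, 0, 0, 0); (1, 1, 0, 0, 0, 0, 0); (0, 1, 1, 1, 1, 0, 0); (0, 1, 1, 1, 1, 1, 1); (0, 0, 0, 0, 1, 0, 0))


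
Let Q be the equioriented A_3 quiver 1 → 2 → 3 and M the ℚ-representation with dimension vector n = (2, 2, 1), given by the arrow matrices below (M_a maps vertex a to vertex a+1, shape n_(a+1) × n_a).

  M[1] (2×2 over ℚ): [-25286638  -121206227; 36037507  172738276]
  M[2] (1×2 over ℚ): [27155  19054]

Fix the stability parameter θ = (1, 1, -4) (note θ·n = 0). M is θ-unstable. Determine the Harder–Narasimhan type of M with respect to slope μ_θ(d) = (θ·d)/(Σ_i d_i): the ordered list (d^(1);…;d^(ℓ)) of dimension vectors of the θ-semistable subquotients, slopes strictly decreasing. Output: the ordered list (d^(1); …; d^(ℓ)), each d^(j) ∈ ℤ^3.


Interval decomposition of M: I[1,2], I[1,3].
HN type (ℓ=2): μ^(1)=1; μ^(2)=-2/3

((1, 1, 0); (1, 1, 1))


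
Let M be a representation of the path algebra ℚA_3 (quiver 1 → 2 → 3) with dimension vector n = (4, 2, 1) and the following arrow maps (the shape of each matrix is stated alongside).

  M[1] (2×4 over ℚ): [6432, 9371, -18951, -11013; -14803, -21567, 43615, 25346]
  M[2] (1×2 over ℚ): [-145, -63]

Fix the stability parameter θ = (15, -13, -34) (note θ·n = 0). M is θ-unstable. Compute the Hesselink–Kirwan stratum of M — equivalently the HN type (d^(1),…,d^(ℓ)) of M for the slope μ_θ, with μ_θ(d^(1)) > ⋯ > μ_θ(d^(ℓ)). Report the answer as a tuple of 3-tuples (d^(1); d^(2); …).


Interval decomposition of M: I[1,1]^2, I[1,2], I[1,3].
HN type (ℓ=3): μ^(1)=15; μ^(2)=1; μ^(3)=-32/3

((2, 0, 0); (1, 1, 0); (1, 1, 1))


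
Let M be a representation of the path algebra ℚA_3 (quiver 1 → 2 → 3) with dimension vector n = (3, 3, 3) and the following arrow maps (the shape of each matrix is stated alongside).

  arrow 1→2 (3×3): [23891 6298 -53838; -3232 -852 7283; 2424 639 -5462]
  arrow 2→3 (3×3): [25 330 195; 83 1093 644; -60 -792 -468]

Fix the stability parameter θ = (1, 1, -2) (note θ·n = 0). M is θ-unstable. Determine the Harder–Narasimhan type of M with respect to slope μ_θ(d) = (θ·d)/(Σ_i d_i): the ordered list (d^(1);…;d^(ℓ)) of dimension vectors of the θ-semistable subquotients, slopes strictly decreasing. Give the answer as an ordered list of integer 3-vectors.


Interval decomposition of M: I[1,2], I[1,3]^2, I[3,3].
HN type (ℓ=3): μ^(1)=1; μ^(2)=0; μ^(3)=-2

((1, 1, 0); (2, 2, 2); (0, 0, 1))


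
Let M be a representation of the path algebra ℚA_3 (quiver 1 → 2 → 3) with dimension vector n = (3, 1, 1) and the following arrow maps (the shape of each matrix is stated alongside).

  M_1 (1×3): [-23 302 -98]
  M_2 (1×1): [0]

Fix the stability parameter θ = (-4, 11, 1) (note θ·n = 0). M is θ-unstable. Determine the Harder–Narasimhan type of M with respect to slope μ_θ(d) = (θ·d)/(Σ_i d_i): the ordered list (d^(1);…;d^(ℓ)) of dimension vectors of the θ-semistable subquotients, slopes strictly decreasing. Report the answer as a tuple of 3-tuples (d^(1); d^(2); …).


Barcode: M ≅ I[1,1]^2, I[1,2], I[3,3]. HN layers by μ_θ (3 steps, strictly decreasing):
  μ^(1)=11; μ^(2)=1; μ^(3)=-4

((0, 1, 0); (0, 0, 1); (3, 0, 0))


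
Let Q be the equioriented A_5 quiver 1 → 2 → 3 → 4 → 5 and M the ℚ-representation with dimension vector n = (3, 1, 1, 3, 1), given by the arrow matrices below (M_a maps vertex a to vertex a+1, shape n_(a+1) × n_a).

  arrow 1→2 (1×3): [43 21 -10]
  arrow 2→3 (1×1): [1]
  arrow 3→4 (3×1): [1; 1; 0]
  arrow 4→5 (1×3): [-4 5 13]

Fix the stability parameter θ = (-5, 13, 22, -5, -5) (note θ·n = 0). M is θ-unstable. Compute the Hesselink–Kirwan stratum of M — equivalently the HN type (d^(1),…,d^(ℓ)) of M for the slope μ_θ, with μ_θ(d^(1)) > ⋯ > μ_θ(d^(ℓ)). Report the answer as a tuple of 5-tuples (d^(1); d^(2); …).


Via rank(M_{q-1}∘⋯∘M_p): M ≅ I[1,1]^2, I[1,5], I[4,4]^2.
μ_θ-semistable layers: μ^(1)=25/4; μ^(2)=-5

((0, 1, 1, 1, 1); (3, 0, 0, 2, 0))


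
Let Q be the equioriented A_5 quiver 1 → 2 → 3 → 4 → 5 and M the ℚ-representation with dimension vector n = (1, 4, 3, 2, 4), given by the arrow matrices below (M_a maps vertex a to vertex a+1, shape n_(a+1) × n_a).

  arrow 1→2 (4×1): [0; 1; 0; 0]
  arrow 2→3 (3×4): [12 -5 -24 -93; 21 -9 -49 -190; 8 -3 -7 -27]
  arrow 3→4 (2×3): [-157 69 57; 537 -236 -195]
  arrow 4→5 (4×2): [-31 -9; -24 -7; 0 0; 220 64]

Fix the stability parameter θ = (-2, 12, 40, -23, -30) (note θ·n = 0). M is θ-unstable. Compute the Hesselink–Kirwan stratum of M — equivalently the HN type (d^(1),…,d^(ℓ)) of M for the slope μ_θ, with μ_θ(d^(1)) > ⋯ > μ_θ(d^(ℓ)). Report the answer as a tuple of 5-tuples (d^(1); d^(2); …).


Interval decomposition of M: I[1,5], I[2,2], I[2,3], I[2,5], I[5,5]^2.
HN type (ℓ=5): μ^(1)=40; μ^(2)=12; μ^(3)=-1/4; μ^(4)=-2; μ^(5)=-30

((0, 0, 1, 0, 0); (0, 2, 0, 0, 0); (0, 2, 2, 2, 2); (1, 0, 0, 0, 0); (0, 0, 0, 0, 2))


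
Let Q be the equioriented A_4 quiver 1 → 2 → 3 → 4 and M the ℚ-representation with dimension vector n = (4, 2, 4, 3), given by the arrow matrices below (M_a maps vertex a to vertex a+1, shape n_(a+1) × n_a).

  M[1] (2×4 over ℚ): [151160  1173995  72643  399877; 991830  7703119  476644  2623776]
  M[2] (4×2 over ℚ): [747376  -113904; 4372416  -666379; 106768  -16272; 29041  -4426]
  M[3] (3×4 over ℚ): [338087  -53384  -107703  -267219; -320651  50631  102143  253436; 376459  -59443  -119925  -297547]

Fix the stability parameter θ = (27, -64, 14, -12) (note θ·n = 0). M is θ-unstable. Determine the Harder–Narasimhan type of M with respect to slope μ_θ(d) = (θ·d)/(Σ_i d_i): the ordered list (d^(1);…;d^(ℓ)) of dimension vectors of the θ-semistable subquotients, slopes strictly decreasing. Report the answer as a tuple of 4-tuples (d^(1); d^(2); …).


Interval decomposition of M: I[1,1]^2, I[1,4]^2, I[3,3], I[3,4].
HN type (ℓ=4): μ^(1)=27; μ^(2)=14; μ^(3)=1; μ^(4)=-37/2

((2, 0, 0, 0); (0, 0, 1, 0); (0, 0, 3, 3); (2, 2, 0, 0))


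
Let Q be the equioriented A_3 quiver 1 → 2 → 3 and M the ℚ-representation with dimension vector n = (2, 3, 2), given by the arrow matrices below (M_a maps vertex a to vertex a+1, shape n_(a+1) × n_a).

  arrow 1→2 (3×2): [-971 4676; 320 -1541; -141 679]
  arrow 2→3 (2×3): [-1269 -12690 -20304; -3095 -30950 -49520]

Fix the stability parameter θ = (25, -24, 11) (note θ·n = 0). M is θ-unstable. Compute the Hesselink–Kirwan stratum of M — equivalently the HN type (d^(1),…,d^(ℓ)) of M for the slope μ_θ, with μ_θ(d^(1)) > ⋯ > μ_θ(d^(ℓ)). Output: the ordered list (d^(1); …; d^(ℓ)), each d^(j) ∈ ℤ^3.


Via rank(M_{q-1}∘⋯∘M_p): M ≅ I[1,2], I[1,3], I[2,2], I[3,3].
μ_θ-semistable layers: μ^(1)=11; μ^(2)=1/2; μ^(3)=-24

((0, 0, 2); (2, 2, 0); (0, 1, 0))


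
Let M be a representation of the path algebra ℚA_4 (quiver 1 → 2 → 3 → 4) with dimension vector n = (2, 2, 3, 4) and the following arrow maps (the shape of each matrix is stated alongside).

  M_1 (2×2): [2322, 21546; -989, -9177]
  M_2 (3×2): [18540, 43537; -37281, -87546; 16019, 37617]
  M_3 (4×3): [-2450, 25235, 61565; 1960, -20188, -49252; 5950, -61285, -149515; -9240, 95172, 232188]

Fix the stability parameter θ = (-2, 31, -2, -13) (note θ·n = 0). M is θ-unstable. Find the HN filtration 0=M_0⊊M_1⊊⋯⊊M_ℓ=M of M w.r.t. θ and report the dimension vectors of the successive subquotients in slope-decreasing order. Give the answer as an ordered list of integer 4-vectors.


Via rank(M_{q-1}∘⋯∘M_p): M ≅ I[1,1], I[1,4], I[2,3], I[3,3], I[4,4]^3.
μ_θ-semistable layers: μ^(1)=29/2; μ^(2)=16/3; μ^(3)=-2; μ^(4)=-13

((0, 1, 1, 0); (0, 1, 1, 1); (2, 0, 1, 0); (0, 0, 0, 3))


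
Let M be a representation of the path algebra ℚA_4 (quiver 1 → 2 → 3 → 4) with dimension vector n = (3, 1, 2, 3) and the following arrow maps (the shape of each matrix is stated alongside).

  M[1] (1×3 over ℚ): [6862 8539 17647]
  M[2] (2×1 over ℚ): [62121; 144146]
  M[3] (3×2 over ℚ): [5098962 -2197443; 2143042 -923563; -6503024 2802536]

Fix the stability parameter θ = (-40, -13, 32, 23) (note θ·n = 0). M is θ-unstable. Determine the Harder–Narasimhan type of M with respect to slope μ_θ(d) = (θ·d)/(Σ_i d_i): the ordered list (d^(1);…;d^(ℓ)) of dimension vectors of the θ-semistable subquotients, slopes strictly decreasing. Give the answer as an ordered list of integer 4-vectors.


Via rank(M_{q-1}∘⋯∘M_p): M ≅ I[1,1]^2, I[1,4], I[3,3], I[4,4]^2.
μ_θ-semistable layers: μ^(1)=32; μ^(2)=55/2; μ^(3)=23; μ^(4)=-13; μ^(5)=-40

((0, 0, 1, 0); (0, 0, 1, 1); (0, 0, 0, 2); (0, 1, 0, 0); (3, 0, 0, 0))


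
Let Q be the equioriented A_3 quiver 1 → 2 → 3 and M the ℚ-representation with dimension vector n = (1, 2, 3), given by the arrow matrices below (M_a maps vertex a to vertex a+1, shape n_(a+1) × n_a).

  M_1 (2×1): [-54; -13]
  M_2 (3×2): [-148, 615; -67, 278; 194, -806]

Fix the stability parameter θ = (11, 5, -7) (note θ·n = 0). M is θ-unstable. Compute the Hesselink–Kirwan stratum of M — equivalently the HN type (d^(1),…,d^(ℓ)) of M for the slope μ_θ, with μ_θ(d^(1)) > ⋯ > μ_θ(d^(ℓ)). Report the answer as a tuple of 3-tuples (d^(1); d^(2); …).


Interval decomposition of M: I[1,3], I[2,3], I[3,3].
HN type (ℓ=3): μ^(1)=3; μ^(2)=-1; μ^(3)=-7

((1, 1, 1); (0, 1, 1); (0, 0, 1))


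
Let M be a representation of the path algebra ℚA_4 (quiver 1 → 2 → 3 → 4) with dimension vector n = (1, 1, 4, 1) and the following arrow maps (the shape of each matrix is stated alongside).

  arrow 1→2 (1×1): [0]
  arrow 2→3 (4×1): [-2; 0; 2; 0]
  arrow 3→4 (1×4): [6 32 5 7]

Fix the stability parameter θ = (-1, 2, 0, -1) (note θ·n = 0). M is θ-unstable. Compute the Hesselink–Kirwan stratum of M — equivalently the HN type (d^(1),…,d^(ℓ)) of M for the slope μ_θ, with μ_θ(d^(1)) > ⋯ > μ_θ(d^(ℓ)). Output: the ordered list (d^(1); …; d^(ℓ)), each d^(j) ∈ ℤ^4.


Barcode: M ≅ I[1,1], I[2,4], I[3,3]^3. HN layers by μ_θ (3 steps, strictly decreasing):
  μ^(1)=1/3; μ^(2)=0; μ^(3)=-1

((0, 1, 1, 1); (0, 0, 3, 0); (1, 0, 0, 0))


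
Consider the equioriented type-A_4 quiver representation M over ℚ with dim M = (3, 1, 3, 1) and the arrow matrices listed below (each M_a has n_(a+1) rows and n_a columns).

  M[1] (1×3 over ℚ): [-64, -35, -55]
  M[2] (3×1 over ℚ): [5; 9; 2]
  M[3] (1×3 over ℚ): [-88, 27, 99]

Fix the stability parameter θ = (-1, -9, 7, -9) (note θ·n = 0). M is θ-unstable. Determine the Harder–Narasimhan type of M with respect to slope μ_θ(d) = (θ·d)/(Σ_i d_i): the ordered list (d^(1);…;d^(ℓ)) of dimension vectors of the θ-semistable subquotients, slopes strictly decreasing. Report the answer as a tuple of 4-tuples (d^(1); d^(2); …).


Via rank(M_{q-1}∘⋯∘M_p): M ≅ I[1,1]^2, I[1,4], I[3,3]^2.
μ_θ-semistable layers: μ^(1)=7; μ^(2)=-1; μ^(3)=-5

((0, 0, 2, 0); (2, 0, 1, 1); (1, 1, 0, 0))


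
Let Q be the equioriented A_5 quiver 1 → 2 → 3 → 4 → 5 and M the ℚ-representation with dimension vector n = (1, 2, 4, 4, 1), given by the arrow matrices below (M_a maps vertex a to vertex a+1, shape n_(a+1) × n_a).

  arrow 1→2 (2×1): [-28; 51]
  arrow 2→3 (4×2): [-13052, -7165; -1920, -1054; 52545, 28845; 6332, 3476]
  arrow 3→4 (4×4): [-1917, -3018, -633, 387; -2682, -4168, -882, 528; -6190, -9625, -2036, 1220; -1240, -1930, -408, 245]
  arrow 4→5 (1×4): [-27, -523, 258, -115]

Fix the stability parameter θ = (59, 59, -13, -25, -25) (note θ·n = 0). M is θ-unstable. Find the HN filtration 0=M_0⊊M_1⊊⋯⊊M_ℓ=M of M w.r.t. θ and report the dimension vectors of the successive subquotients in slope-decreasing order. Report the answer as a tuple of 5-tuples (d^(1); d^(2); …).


Via rank(M_{q-1}∘⋯∘M_p): M ≅ I[1,3], I[2,5], I[3,4]^2, I[4,4].
μ_θ-semistable layers: μ^(1)=35; μ^(2)=-1; μ^(3)=-19; μ^(4)=-25

((1, 1, 1, 0, 0); (0, 1, 1, 1, 1); (0, 0, 2, 2, 0); (0, 0, 0, 1, 0))


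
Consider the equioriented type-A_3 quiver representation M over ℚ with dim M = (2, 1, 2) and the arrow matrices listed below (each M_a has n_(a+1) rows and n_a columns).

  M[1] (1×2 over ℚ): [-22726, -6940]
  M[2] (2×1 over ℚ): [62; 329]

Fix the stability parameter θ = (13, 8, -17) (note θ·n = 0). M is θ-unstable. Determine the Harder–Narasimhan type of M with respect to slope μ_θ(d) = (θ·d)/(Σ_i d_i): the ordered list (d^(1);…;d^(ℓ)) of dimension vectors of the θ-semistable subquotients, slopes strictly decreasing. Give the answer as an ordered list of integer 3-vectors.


Interval decomposition of M: I[1,1], I[1,3], I[3,3].
HN type (ℓ=3): μ^(1)=13; μ^(2)=4/3; μ^(3)=-17

((1, 0, 0); (1, 1, 1); (0, 0, 1))


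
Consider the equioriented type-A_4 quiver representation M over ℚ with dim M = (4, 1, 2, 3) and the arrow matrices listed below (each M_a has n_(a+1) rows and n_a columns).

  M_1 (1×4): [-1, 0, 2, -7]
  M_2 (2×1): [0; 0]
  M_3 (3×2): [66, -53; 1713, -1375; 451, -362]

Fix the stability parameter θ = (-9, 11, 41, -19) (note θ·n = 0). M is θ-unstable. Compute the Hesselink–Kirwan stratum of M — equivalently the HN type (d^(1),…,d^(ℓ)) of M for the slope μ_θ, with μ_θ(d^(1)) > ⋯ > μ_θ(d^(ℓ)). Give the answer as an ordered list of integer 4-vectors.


Via rank(M_{q-1}∘⋯∘M_p): M ≅ I[1,1]^3, I[1,2], I[3,4]^2, I[4,4].
μ_θ-semistable layers: μ^(1)=11; μ^(2)=-9; μ^(3)=-19

((0, 1, 2, 2); (4, 0, 0, 0); (0, 0, 0, 1))
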